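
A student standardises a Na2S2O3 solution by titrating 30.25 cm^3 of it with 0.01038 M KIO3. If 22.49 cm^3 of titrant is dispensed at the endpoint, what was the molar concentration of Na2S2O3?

0.0463 M

n(KIO3) = 0.01038 x 0.02249 = 0.0002334 mol.
From the balanced equation, 1 mol KIO3 reacts with 6 mol Na2S2O3, so n(Na2S2O3) = 0.0002334 x 6/1 = 0.001401 mol.
[Na2S2O3] = 0.001401 / 0.03025 L = 0.0463 M.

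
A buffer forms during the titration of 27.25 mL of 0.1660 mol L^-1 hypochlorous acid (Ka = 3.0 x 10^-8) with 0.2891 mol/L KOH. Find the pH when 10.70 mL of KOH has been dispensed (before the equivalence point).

7.86

Initial n(HClO) = 0.1660 x 0.02725 = 0.004524 mol.
n(KOH) added = 0.2891 x 0.01070 = 0.003093 mol, converting that many moles of HClO to ClO-.
Remaining n(HClO) = 0.001430 mol; n(ClO-) = 0.003093 mol.
By Henderson-Hasselbalch, pH = pKa + log([A^-]/[HA]) = 7.52 + log(0.003093/0.001430) = 7.52 + (+0.34) = 7.86.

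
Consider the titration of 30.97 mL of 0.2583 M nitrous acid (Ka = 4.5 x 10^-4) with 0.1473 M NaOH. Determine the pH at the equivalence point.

n(HNO2) = 0.2583 x 0.03097 = 0.008000 mol; V(NaOH) at equivalence = 0.008000/0.1473 = 0.05431 L.
At equivalence all the acid is converted to NO2-; total volume = 0.03097 + 0.05431 = 0.08528 L, so [NO2-] = 0.008000/0.08528 = 0.09381 M.
Kb = Kw/Ka = 1.0e-14 / 4.5 x 10^-4 = 2.22e-11.
[OH^-] = sqrt(Kb x [NO2-]) = sqrt(2.22e-11 x 0.09381) = 1.44e-6 M.
pOH = 5.84, so pH = 14.00 - 5.84 = 8.16.

8.16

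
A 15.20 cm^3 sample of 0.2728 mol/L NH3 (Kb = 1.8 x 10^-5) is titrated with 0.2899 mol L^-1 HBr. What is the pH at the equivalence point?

5.05

n(NH3) = 0.2728 x 0.01520 = 0.004147 mol; V(HBr) at equivalence = 0.004147/0.2899 = 0.01430 L.
At equivalence the base is fully converted to NH4+; total volume = 0.02950 L, so [NH4+] = 0.004147/0.02950 = 0.1405 M.
Ka(NH4+) = Kw/Kb = 1.0e-14 / 1.8 x 10^-5 = 5.56e-10.
[H^+] = sqrt(Ka x [NH4+]) = sqrt(5.56e-10 x 0.1405) = 8.84e-6 M.
pH = -log(8.84e-6) = 5.05.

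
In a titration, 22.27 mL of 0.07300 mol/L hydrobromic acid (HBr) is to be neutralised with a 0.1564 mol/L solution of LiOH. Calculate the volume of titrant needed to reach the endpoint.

n(HBr) = 0.07300 mol/L x 0.02227 L = 0.001626 mol.
At equivalence n(LiOH) = n(HBr) = 0.001626 mol.
V(LiOH) = 0.001626 / 0.1564 = 0.01039 L = 10.4 mL.

10.4 mL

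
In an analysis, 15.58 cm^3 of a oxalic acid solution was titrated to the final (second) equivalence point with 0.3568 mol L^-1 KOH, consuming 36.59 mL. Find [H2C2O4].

0.419 M

n(KOH) = 0.3568 x 0.03659 = 0.01306 mol.
At the final (second) equivalence point, 2 mol OH^- react per mol H2C2O4, so n(H2C2O4) = 0.01306 / 2 = 0.006528 mol.
[H2C2O4] = 0.006528 / 0.01558 L = 0.419 M.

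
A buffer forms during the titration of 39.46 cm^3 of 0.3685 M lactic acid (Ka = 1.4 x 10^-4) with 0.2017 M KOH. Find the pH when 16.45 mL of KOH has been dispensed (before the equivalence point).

Initial n(HC3H5O3) = 0.3685 x 0.03946 = 0.01454 mol.
n(KOH) added = 0.2017 x 0.01645 = 0.003318 mol, converting that many moles of HC3H5O3 to C3H5O3-.
Remaining n(HC3H5O3) = 0.01122 mol; n(C3H5O3-) = 0.003318 mol.
By Henderson-Hasselbalch, pH = pKa + log([A^-]/[HA]) = 3.85 + log(0.003318/0.01122) = 3.85 + (-0.53) = 3.32.

3.32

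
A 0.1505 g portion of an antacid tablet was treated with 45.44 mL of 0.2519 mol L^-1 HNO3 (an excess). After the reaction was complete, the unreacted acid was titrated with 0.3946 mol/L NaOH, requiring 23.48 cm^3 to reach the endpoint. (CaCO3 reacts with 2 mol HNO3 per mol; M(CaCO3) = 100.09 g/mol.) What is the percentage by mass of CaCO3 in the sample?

72.5%

Total n(HNO3) added = 0.2519 x 0.04544 = 0.01145 mol.
n(NaOH) used = 0.3946 x 0.02348 = 0.009265 mol, which equals the excess n(HNO3).
So n(HNO3) consumed by the sample = 0.01145 - 0.009265 = 0.002181 mol.
n(CaCO3) = 0.002181 / 2 = 0.001091 mol.
mass CaCO3 = 0.001091 x 100.09 = 0.1092 g, so %CaCO3 = 0.1092/0.1505 x 100 = 72.5%.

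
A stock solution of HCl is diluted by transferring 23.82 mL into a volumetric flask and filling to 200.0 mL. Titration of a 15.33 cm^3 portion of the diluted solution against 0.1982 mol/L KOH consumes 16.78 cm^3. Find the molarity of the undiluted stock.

n(KOH) = 0.1982 x 0.01678 = 0.003326 mol.
n(HCl) in the aliquot = 0.003326 mol.
[diluted HCl] = 0.003326 / 0.01533 = 0.2169 M.
Dilution factor = 200.0/23.82 = 8.396, so [stock] = 0.2169 x 8.396 = 1.82 M.

1.82 M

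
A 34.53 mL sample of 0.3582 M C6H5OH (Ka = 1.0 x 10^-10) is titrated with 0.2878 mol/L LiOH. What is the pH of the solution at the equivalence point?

n(C6H5OH) = 0.3582 x 0.03453 = 0.01237 mol; V(LiOH) at equivalence = 0.01237/0.2878 = 0.04298 L.
At equivalence all the acid is converted to C6H5O-; total volume = 0.03453 + 0.04298 = 0.07751 L, so [C6H5O-] = 0.01237/0.07751 = 0.1596 M.
Kb = Kw/Ka = 1.0e-14 / 1.0 x 10^-10 = 0.000100.
[OH^-] = sqrt(Kb x [C6H5O-]) = sqrt(0.000100 x 0.1596) = 0.00399 M.
pOH = 2.40, so pH = 14.00 - 2.40 = 11.60.

11.60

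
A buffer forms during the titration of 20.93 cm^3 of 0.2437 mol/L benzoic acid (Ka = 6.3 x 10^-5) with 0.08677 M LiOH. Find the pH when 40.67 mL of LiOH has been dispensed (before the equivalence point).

Initial n(C6H5COOH) = 0.2437 x 0.02093 = 0.005101 mol.
n(LiOH) added = 0.08677 x 0.04067 = 0.003529 mol, converting that many moles of C6H5COOH to C6H5COO-.
Remaining n(C6H5COOH) = 0.001572 mol; n(C6H5COO-) = 0.003529 mol.
By Henderson-Hasselbalch, pH = pKa + log([A^-]/[HA]) = 4.20 + log(0.003529/0.001572) = 4.20 + (+0.35) = 4.55.

4.55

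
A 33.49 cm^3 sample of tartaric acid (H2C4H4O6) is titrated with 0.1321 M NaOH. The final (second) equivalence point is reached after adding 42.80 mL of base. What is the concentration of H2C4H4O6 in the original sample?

0.0844 M

n(NaOH) = 0.1321 x 0.04280 = 0.005654 mol.
At the final (second) equivalence point, 2 mol OH^- react per mol H2C4H4O6, so n(H2C4H4O6) = 0.005654 / 2 = 0.002827 mol.
[H2C4H4O6] = 0.002827 / 0.03349 L = 0.0844 M.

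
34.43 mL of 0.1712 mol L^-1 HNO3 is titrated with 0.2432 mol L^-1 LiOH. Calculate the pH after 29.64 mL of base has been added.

12.31

n(acid) = 0.1712 x 0.03443 = 0.005894 mol; n(LiOH) added = 0.2432 x 0.02964 = 0.007208 mol.
Base is in excess by 0.007208 - 0.005894 = 0.001314 mol in a total volume of 0.06407 L.
[OH^-] = 0.001314/0.06407 = 0.02051 M, so pOH = 1.69 and pH = 14.00 - 1.69 = 12.31.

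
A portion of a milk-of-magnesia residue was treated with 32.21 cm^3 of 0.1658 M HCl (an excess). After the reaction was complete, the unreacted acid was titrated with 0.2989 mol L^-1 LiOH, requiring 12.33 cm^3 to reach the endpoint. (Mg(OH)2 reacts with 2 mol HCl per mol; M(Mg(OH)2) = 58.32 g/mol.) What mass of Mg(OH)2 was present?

Total n(HCl) added = 0.1658 x 0.03221 = 0.005340 mol.
n(LiOH) used = 0.2989 x 0.01233 = 0.003685 mol, which equals the excess n(HCl).
So n(HCl) consumed by the sample = 0.005340 - 0.003685 = 0.001655 mol.
n(Mg(OH)2) = 0.001655 / 2 = 0.0008275 mol.
mass = 0.0008275 mol x 58.32 g/mol = 0.0483 g.

0.0483 g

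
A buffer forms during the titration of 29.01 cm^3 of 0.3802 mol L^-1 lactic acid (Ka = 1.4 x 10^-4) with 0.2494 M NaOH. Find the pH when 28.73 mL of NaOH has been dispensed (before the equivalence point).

Initial n(HC3H5O3) = 0.3802 x 0.02901 = 0.01103 mol.
n(NaOH) added = 0.2494 x 0.02873 = 0.007165 mol, converting that many moles of HC3H5O3 to C3H5O3-.
Remaining n(HC3H5O3) = 0.003864 mol; n(C3H5O3-) = 0.007165 mol.
By Henderson-Hasselbalch, pH = pKa + log([A^-]/[HA]) = 3.85 + log(0.007165/0.003864) = 3.85 + (+0.27) = 4.12.

4.12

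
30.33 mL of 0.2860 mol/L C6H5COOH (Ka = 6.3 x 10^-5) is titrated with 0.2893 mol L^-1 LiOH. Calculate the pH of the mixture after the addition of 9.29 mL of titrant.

Initial n(C6H5COOH) = 0.2860 x 0.03033 = 0.008674 mol.
n(LiOH) added = 0.2893 x 0.009290 = 0.002688 mol, converting that many moles of C6H5COOH to C6H5COO-.
Remaining n(C6H5COOH) = 0.005987 mol; n(C6H5COO-) = 0.002688 mol.
By Henderson-Hasselbalch, pH = pKa + log([A^-]/[HA]) = 4.20 + log(0.002688/0.005987) = 4.20 + (-0.35) = 3.85.

3.85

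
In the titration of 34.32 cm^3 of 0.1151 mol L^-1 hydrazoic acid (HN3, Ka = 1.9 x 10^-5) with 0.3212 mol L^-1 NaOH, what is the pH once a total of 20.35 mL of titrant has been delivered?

12.67

n(acid) = 0.1151 x 0.03432 = 0.003950 mol; n(NaOH) added = 0.3212 x 0.02035 = 0.006536 mol.
Base is in excess by 0.006536 - 0.003950 = 0.002586 mol in a total volume of 0.05467 L.
[OH^-] = 0.002586/0.05467 = 0.04731 M, so pOH = 1.33 and pH = 14.00 - 1.33 = 12.67.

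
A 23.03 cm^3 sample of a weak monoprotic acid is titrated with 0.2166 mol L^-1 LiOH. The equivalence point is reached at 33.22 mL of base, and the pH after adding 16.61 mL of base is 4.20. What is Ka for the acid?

16.61 mL is half of the equivalence volume, so this is the half-equivalence point where [HA] = [A^-].
At half-equivalence pH = pKa, so pKa = 4.20.
Ka = 10^(-4.20) = 6.3 x 10^-5.

6.3 x 10^-5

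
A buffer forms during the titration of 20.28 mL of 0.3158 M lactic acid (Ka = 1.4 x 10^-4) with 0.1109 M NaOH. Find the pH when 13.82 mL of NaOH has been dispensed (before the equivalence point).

Initial n(HC3H5O3) = 0.3158 x 0.02028 = 0.006404 mol.
n(NaOH) added = 0.1109 x 0.01382 = 0.001533 mol, converting that many moles of HC3H5O3 to C3H5O3-.
Remaining n(HC3H5O3) = 0.004872 mol; n(C3H5O3-) = 0.001533 mol.
By Henderson-Hasselbalch, pH = pKa + log([A^-]/[HA]) = 3.85 + log(0.001533/0.004872) = 3.85 + (-0.50) = 3.35.

3.35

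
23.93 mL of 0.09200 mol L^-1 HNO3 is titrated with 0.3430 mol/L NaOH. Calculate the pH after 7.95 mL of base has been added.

n(acid) = 0.09200 x 0.02393 = 0.002202 mol; n(NaOH) added = 0.3430 x 0.007950 = 0.002727 mol.
Base is in excess by 0.002727 - 0.002202 = 0.0005253 mol in a total volume of 0.03188 L.
[OH^-] = 0.0005253/0.03188 = 0.01648 M, so pOH = 1.78 and pH = 14.00 - 1.78 = 12.22.

12.22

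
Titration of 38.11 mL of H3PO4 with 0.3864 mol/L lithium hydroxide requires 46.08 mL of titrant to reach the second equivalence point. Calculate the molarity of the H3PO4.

0.234 M

n(LiOH) = 0.3864 x 0.04608 = 0.01781 mol.
At the second equivalence point, 2 mol OH^- react per mol H3PO4, so n(H3PO4) = 0.01781 / 2 = 0.008903 mol.
[H3PO4] = 0.008903 / 0.03811 L = 0.234 M.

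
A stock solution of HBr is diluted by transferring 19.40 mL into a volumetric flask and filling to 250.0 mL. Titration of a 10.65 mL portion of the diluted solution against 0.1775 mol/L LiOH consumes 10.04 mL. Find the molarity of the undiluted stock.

n(LiOH) = 0.1775 x 0.01004 = 0.001782 mol.
n(HBr) in the aliquot = 0.001782 mol.
[diluted HBr] = 0.001782 / 0.01065 = 0.1673 M.
Dilution factor = 250.0/19.40 = 12.89, so [stock] = 0.1673 x 12.89 = 2.16 M.

2.16 M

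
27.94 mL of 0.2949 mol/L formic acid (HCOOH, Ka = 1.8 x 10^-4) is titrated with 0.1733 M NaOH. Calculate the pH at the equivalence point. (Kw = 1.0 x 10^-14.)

8.39

n(HCOOH) = 0.2949 x 0.02794 = 0.008240 mol; V(NaOH) at equivalence = 0.008240/0.1733 = 0.04754 L.
At equivalence all the acid is converted to HCOO-; total volume = 0.02794 + 0.04754 = 0.07548 L, so [HCOO-] = 0.008240/0.07548 = 0.1092 M.
Kb = Kw/Ka = 1.0e-14 / 1.8 x 10^-4 = 5.56e-11.
[OH^-] = sqrt(Kb x [HCOO-]) = sqrt(5.56e-11 x 0.1092) = 2.46e-6 M.
pOH = 5.61, so pH = 14.00 - 5.61 = 8.39.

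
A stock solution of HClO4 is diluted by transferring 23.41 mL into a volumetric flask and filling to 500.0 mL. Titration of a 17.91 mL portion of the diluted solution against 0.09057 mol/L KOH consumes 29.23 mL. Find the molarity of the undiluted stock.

3.16 M

n(KOH) = 0.09057 x 0.02923 = 0.002647 mol.
n(HClO4) in the aliquot = 0.002647 mol.
[diluted HClO4] = 0.002647 / 0.01791 = 0.1478 M.
Dilution factor = 500.0/23.41 = 21.36, so [stock] = 0.1478 x 21.36 = 3.16 M.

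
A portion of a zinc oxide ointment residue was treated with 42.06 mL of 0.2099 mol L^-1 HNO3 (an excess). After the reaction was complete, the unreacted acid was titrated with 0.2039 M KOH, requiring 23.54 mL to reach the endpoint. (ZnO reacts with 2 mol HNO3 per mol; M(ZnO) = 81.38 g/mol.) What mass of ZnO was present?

Total n(HNO3) added = 0.2099 x 0.04206 = 0.008828 mol.
n(KOH) used = 0.2039 x 0.02354 = 0.004800 mol, which equals the excess n(HNO3).
So n(HNO3) consumed by the sample = 0.008828 - 0.004800 = 0.004029 mol.
n(ZnO) = 0.004029 / 2 = 0.002014 mol.
mass = 0.002014 mol x 81.38 g/mol = 0.164 g.

0.164 g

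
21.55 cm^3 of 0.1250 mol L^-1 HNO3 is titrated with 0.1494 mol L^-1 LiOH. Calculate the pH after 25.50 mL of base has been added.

n(acid) = 0.1250 x 0.02155 = 0.002694 mol; n(LiOH) added = 0.1494 x 0.02550 = 0.003810 mol.
Base is in excess by 0.003810 - 0.002694 = 0.001116 mol in a total volume of 0.04705 L.
[OH^-] = 0.001116/0.04705 = 0.02372 M, so pOH = 1.62 and pH = 14.00 - 1.62 = 12.38.

12.38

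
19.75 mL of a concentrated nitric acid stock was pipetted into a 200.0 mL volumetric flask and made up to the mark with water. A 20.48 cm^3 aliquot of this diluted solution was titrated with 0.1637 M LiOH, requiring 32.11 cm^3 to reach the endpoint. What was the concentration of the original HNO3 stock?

2.60 M

n(LiOH) = 0.1637 x 0.03211 = 0.005256 mol.
n(HNO3) in the aliquot = 0.005256 mol.
[diluted HNO3] = 0.005256 / 0.02048 = 0.2567 M.
Dilution factor = 200.0/19.75 = 10.13, so [stock] = 0.2567 x 10.13 = 2.60 M.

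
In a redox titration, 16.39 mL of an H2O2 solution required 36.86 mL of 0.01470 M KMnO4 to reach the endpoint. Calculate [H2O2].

0.0826 M

n(KMnO4) = 0.01470 x 0.03686 = 0.0005418 mol.
From the balanced equation, 2 mol KMnO4 reacts with 5 mol H2O2, so n(H2O2) = 0.0005418 x 5/2 = 0.001355 mol.
[H2O2] = 0.001355 / 0.01639 L = 0.0826 M.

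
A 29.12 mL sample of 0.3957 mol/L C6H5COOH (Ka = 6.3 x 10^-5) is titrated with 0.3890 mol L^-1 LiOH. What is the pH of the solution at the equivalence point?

8.75

n(C6H5COOH) = 0.3957 x 0.02912 = 0.01152 mol; V(LiOH) at equivalence = 0.01152/0.3890 = 0.02962 L.
At equivalence all the acid is converted to C6H5COO-; total volume = 0.02912 + 0.02962 = 0.05874 L, so [C6H5COO-] = 0.01152/0.05874 = 0.1962 M.
Kb = Kw/Ka = 1.0e-14 / 6.3 x 10^-5 = 1.59e-10.
[OH^-] = sqrt(Kb x [C6H5COO-]) = sqrt(1.59e-10 x 0.1962) = 5.58e-6 M.
pOH = 5.25, so pH = 14.00 - 5.25 = 8.75.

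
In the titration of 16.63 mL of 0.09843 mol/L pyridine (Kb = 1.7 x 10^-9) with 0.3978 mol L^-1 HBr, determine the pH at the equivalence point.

n(C5H5N) = 0.09843 x 0.01663 = 0.001637 mol; V(HBr) at equivalence = 0.001637/0.3978 = 0.004115 L.
At equivalence the base is fully converted to C5H5NH+; total volume = 0.02074 L, so [C5H5NH+] = 0.001637/0.02074 = 0.07891 M.
Ka(C5H5NH+) = Kw/Kb = 1.0e-14 / 1.7 x 10^-9 = 5.88e-6.
[H^+] = sqrt(Ka x [C5H5NH+]) = sqrt(5.88e-6 x 0.07891) = 0.000681 M.
pH = -log(0.000681) = 3.17.

3.17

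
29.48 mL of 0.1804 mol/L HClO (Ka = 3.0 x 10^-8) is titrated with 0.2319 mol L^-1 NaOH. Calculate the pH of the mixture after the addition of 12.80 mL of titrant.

Initial n(HClO) = 0.1804 x 0.02948 = 0.005318 mol.
n(NaOH) added = 0.2319 x 0.01280 = 0.002968 mol, converting that many moles of HClO to ClO-.
Remaining n(HClO) = 0.002350 mol; n(ClO-) = 0.002968 mol.
By Henderson-Hasselbalch, pH = pKa + log([A^-]/[HA]) = 7.52 + log(0.002968/0.002350) = 7.52 + (+0.10) = 7.62.

7.62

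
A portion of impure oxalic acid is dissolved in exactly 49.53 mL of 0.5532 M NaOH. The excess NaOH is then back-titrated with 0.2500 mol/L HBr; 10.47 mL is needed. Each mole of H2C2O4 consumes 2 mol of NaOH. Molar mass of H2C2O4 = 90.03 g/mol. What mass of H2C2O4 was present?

Total n(NaOH) added = 0.5532 x 0.04953 = 0.02740 mol.
n(HBr) used = 0.2500 x 0.01047 = 0.002618 mol, which equals the excess n(NaOH).
So n(NaOH) consumed by the sample = 0.02740 - 0.002618 = 0.02478 mol.
n(H2C2O4) = 0.02478 / 2 = 0.01239 mol.
mass = 0.01239 mol x 90.03 g/mol = 1.12 g.

1.12 g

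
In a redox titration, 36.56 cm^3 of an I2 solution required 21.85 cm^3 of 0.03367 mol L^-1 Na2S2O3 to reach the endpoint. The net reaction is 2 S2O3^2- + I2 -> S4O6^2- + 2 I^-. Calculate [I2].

0.0101 M

n(Na2S2O3) = 0.03367 x 0.02185 = 0.0007357 mol.
From the balanced equation, 2 mol Na2S2O3 reacts with 1 mol I2, so n(I2) = 0.0007357 x 1/2 = 0.0003678 mol.
[I2] = 0.0003678 / 0.03656 L = 0.0101 M.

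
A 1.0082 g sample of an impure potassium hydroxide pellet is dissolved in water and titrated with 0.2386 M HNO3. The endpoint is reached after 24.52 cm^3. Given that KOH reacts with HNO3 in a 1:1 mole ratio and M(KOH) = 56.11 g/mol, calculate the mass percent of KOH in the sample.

n(HNO3) = 0.2386 x 0.02452 = 0.005850 mol.
n(KOH) = 0.005850 / 1 = 0.005850 mol.
mass of KOH = 0.005850 x 56.11 = 0.3283 g.
% purity = 0.3283 / 1.0082 x 100 = 32.6%.

32.6%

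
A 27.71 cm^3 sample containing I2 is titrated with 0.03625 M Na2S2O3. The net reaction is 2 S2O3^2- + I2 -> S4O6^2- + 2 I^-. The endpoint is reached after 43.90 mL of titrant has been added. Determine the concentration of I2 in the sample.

0.0287 M

n(Na2S2O3) = 0.03625 x 0.04390 = 0.001591 mol.
From the balanced equation, 2 mol Na2S2O3 reacts with 1 mol I2, so n(I2) = 0.001591 x 1/2 = 0.0007957 mol.
[I2] = 0.0007957 / 0.02771 L = 0.0287 M.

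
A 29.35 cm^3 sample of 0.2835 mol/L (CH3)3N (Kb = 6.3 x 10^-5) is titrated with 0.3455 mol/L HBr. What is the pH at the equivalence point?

n((CH3)3N) = 0.2835 x 0.02935 = 0.008321 mol; V(HBr) at equivalence = 0.008321/0.3455 = 0.02408 L.
At equivalence the base is fully converted to (CH3)3NH+; total volume = 0.05343 L, so [(CH3)3NH+] = 0.008321/0.05343 = 0.1557 M.
Ka((CH3)3NH+) = Kw/Kb = 1.0e-14 / 6.3 x 10^-5 = 1.59e-10.
[H^+] = sqrt(Ka x [(CH3)3NH+]) = sqrt(1.59e-10 x 0.1557) = 4.97e-6 M.
pH = -log(4.97e-6) = 5.30.

5.30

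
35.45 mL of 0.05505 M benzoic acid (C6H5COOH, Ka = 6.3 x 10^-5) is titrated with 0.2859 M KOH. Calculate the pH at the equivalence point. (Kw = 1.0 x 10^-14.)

n(C6H5COOH) = 0.05505 x 0.03545 = 0.001952 mol; V(KOH) at equivalence = 0.001952/0.2859 = 0.006826 L.
At equivalence all the acid is converted to C6H5COO-; total volume = 0.03545 + 0.006826 = 0.04228 L, so [C6H5COO-] = 0.001952/0.04228 = 0.04616 M.
Kb = Kw/Ka = 1.0e-14 / 6.3 x 10^-5 = 1.59e-10.
[OH^-] = sqrt(Kb x [C6H5COO-]) = sqrt(1.59e-10 x 0.04616) = 2.71e-6 M.
pOH = 5.57, so pH = 14.00 - 5.57 = 8.43.

8.43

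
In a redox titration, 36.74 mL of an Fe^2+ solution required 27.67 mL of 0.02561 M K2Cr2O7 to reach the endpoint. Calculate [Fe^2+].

n(K2Cr2O7) = 0.02561 x 0.02767 = 0.0007086 mol.
From the balanced equation, 1 mol K2Cr2O7 reacts with 6 mol Fe^2+, so n(Fe^2+) = 0.0007086 x 6/1 = 0.004252 mol.
[Fe^2+] = 0.004252 / 0.03674 L = 0.116 M.

0.116 M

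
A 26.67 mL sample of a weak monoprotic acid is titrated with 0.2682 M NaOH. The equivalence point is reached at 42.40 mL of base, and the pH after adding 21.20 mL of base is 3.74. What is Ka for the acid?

1.8 x 10^-4

21.20 mL is half of the equivalence volume, so this is the half-equivalence point where [HA] = [A^-].
At half-equivalence pH = pKa, so pKa = 3.74.
Ka = 10^(-3.74) = 1.8 x 10^-4.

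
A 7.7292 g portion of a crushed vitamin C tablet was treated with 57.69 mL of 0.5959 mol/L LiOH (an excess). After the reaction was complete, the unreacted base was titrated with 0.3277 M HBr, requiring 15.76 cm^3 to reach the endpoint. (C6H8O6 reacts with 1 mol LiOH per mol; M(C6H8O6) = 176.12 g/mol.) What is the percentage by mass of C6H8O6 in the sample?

66.6%

Total n(LiOH) added = 0.5959 x 0.05769 = 0.03438 mol.
n(HBr) used = 0.3277 x 0.01576 = 0.005165 mol, which equals the excess n(LiOH).
So n(LiOH) consumed by the sample = 0.03438 - 0.005165 = 0.02921 mol.
n(C6H8O6) = 0.02921 / 1 = 0.02921 mol.
mass C6H8O6 = 0.02921 x 176.12 = 5.145 g, so %C6H8O6 = 5.145/7.7292 x 100 = 66.6%.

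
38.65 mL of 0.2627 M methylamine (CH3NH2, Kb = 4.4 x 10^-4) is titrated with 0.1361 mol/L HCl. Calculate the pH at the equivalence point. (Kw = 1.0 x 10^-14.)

5.85

n(CH3NH2) = 0.2627 x 0.03865 = 0.01015 mol; V(HCl) at equivalence = 0.01015/0.1361 = 0.07460 L.
At equivalence the base is fully converted to CH3NH3+; total volume = 0.1133 L, so [CH3NH3+] = 0.01015/0.1133 = 0.08965 M.
Ka(CH3NH3+) = Kw/Kb = 1.0e-14 / 4.4 x 10^-4 = 2.27e-11.
[H^+] = sqrt(Ka x [CH3NH3+]) = sqrt(2.27e-11 x 0.08965) = 1.43e-6 M.
pH = -log(1.43e-6) = 5.85.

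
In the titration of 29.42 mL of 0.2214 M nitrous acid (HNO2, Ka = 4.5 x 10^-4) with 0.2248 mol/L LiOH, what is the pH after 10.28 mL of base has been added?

Initial n(HNO2) = 0.2214 x 0.02942 = 0.006514 mol.
n(LiOH) added = 0.2248 x 0.01028 = 0.002311 mol, converting that many moles of HNO2 to NO2-.
Remaining n(HNO2) = 0.004203 mol; n(NO2-) = 0.002311 mol.
By Henderson-Hasselbalch, pH = pKa + log([A^-]/[HA]) = 3.35 + log(0.002311/0.004203) = 3.35 + (-0.26) = 3.09.

3.09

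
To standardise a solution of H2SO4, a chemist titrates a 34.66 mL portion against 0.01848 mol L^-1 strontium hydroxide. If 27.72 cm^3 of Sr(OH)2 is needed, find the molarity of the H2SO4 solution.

n(Sr(OH)2) delivered = 0.01848 x 0.02772 = 0.0005123 mol.
For a 1:1 reaction, n(H2SO4) = 0.0005123 mol.
[H2SO4] = 0.0005123 mol / 0.03466 L = 0.0148 M.

0.0148 M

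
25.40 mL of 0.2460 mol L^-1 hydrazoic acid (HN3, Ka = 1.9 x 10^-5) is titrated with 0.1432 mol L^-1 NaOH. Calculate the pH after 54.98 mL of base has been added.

n(acid) = 0.2460 x 0.02540 = 0.006248 mol; n(NaOH) added = 0.1432 x 0.05498 = 0.007873 mol.
Base is in excess by 0.007873 - 0.006248 = 0.001625 mol in a total volume of 0.08038 L.
[OH^-] = 0.001625/0.08038 = 0.02021 M, so pOH = 1.69 and pH = 14.00 - 1.69 = 12.31.

12.31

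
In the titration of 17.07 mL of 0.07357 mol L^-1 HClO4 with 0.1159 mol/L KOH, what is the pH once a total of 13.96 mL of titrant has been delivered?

n(acid) = 0.07357 x 0.01707 = 0.001256 mol; n(KOH) added = 0.1159 x 0.01396 = 0.001618 mol.
Base is in excess by 0.001618 - 0.001256 = 0.0003621 mol in a total volume of 0.03103 L.
[OH^-] = 0.0003621/0.03103 = 0.01167 M, so pOH = 1.93 and pH = 14.00 - 1.93 = 12.07.

12.07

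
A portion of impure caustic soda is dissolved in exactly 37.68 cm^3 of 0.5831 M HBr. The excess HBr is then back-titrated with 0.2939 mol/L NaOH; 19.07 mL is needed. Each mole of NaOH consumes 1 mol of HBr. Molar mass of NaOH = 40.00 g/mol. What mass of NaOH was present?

Total n(HBr) added = 0.5831 x 0.03768 = 0.02197 mol.
n(NaOH) used = 0.2939 x 0.01907 = 0.005605 mol, which equals the excess n(HBr).
So n(HBr) consumed by the sample = 0.02197 - 0.005605 = 0.01637 mol.
n(NaOH) = 0.01637 / 1 = 0.01637 mol.
mass = 0.01637 mol x 40.00 g/mol = 0.655 g.

0.655 g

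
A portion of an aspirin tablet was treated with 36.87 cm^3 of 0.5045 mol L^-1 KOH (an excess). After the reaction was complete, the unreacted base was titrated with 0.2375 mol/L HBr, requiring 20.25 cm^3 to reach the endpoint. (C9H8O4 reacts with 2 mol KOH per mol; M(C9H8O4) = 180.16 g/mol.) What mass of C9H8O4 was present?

Total n(KOH) added = 0.5045 x 0.03687 = 0.01860 mol.
n(HBr) used = 0.2375 x 0.02025 = 0.004809 mol, which equals the excess n(KOH).
So n(KOH) consumed by the sample = 0.01860 - 0.004809 = 0.01379 mol.
n(C9H8O4) = 0.01379 / 2 = 0.006896 mol.
mass = 0.006896 mol x 180.16 g/mol = 1.24 g.

1.24 g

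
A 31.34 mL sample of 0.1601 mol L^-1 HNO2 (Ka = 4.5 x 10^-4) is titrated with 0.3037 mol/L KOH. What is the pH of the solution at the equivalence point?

n(HNO2) = 0.1601 x 0.03134 = 0.005018 mol; V(KOH) at equivalence = 0.005018/0.3037 = 0.01652 L.
At equivalence all the acid is converted to NO2-; total volume = 0.03134 + 0.01652 = 0.04786 L, so [NO2-] = 0.005018/0.04786 = 0.1048 M.
Kb = Kw/Ka = 1.0e-14 / 4.5 x 10^-4 = 2.22e-11.
[OH^-] = sqrt(Kb x [NO2-]) = sqrt(2.22e-11 x 0.1048) = 1.53e-6 M.
pOH = 5.82, so pH = 14.00 - 5.82 = 8.18.

8.18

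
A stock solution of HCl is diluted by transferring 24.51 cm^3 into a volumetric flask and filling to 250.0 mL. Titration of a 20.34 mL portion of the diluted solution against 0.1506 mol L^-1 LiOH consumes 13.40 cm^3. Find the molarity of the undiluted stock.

1.01 M

n(LiOH) = 0.1506 x 0.01340 = 0.002018 mol.
n(HCl) in the aliquot = 0.002018 mol.
[diluted HCl] = 0.002018 / 0.02034 = 0.09922 M.
Dilution factor = 250.0/24.51 = 10.20, so [stock] = 0.09922 x 10.20 = 1.01 M.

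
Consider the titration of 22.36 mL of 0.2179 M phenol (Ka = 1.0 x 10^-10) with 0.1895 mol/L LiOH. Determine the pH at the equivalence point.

11.50

n(C6H5OH) = 0.2179 x 0.02236 = 0.004872 mol; V(LiOH) at equivalence = 0.004872/0.1895 = 0.02571 L.
At equivalence all the acid is converted to C6H5O-; total volume = 0.02236 + 0.02571 = 0.04807 L, so [C6H5O-] = 0.004872/0.04807 = 0.1014 M.
Kb = Kw/Ka = 1.0e-14 / 1.0 x 10^-10 = 0.000100.
[OH^-] = sqrt(Kb x [C6H5O-]) = sqrt(0.000100 x 0.1014) = 0.00318 M.
pOH = 2.50, so pH = 14.00 - 2.50 = 11.50.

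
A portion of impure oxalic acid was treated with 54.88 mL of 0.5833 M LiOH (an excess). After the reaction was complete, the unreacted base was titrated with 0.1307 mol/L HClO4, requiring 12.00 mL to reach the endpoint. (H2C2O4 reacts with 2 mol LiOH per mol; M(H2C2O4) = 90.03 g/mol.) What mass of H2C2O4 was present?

Total n(LiOH) added = 0.5833 x 0.05488 = 0.03201 mol.
n(HClO4) used = 0.1307 x 0.01200 = 0.001568 mol, which equals the excess n(LiOH).
So n(LiOH) consumed by the sample = 0.03201 - 0.001568 = 0.03044 mol.
n(H2C2O4) = 0.03044 / 2 = 0.01522 mol.
mass = 0.01522 mol x 90.03 g/mol = 1.37 g.

1.37 g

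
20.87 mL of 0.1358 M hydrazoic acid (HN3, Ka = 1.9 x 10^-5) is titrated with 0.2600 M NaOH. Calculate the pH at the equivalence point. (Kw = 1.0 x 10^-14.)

n(HN3) = 0.1358 x 0.02087 = 0.002834 mol; V(NaOH) at equivalence = 0.002834/0.2600 = 0.01090 L.
At equivalence all the acid is converted to N3-; total volume = 0.02087 + 0.01090 = 0.03177 L, so [N3-] = 0.002834/0.03177 = 0.08921 M.
Kb = Kw/Ka = 1.0e-14 / 1.9 x 10^-5 = 5.26e-10.
[OH^-] = sqrt(Kb x [N3-]) = sqrt(5.26e-10 x 0.08921) = 6.85e-6 M.
pOH = 5.16, so pH = 14.00 - 5.16 = 8.84.

8.84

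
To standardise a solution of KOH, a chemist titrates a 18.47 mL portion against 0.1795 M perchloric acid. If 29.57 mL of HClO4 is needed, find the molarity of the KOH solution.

0.287 M

n(HClO4) delivered = 0.1795 x 0.02957 = 0.005308 mol.
For a 1:1 reaction, n(KOH) = 0.005308 mol.
[KOH] = 0.005308 mol / 0.01847 L = 0.287 M.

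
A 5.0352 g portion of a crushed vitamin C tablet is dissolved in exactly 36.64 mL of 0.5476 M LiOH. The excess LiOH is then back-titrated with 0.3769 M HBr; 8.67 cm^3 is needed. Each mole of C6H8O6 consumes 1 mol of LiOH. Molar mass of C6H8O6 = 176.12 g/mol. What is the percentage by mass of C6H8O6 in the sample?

Total n(LiOH) added = 0.5476 x 0.03664 = 0.02006 mol.
n(HBr) used = 0.3769 x 0.008670 = 0.003268 mol, which equals the excess n(LiOH).
So n(LiOH) consumed by the sample = 0.02006 - 0.003268 = 0.01680 mol.
n(C6H8O6) = 0.01680 / 1 = 0.01680 mol.
mass C6H8O6 = 0.01680 x 176.12 = 2.958 g, so %C6H8O6 = 2.958/5.0352 x 100 = 58.7%.

58.7%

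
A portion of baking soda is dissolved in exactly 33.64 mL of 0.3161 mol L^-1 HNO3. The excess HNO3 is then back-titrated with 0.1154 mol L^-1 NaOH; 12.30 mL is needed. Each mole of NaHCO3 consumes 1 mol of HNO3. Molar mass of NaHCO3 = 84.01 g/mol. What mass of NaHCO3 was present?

0.774 g

Total n(HNO3) added = 0.3161 x 0.03364 = 0.01063 mol.
n(NaOH) used = 0.1154 x 0.01230 = 0.001419 mol, which equals the excess n(HNO3).
So n(HNO3) consumed by the sample = 0.01063 - 0.001419 = 0.009214 mol.
n(NaHCO3) = 0.009214 / 1 = 0.009214 mol.
mass = 0.009214 mol x 84.01 g/mol = 0.774 g.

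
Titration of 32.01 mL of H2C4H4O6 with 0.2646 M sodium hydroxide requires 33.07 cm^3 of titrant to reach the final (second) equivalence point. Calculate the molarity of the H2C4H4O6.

0.137 M

n(NaOH) = 0.2646 x 0.03307 = 0.008750 mol.
At the final (second) equivalence point, 2 mol OH^- react per mol H2C4H4O6, so n(H2C4H4O6) = 0.008750 / 2 = 0.004375 mol.
[H2C4H4O6] = 0.004375 / 0.03201 L = 0.137 M.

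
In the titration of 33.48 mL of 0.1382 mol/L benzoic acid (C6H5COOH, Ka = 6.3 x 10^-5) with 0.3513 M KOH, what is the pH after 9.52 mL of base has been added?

4.62

Initial n(C6H5COOH) = 0.1382 x 0.03348 = 0.004627 mol.
n(KOH) added = 0.3513 x 0.009520 = 0.003344 mol, converting that many moles of C6H5COOH to C6H5COO-.
Remaining n(C6H5COOH) = 0.001283 mol; n(C6H5COO-) = 0.003344 mol.
By Henderson-Hasselbalch, pH = pKa + log([A^-]/[HA]) = 4.20 + log(0.003344/0.001283) = 4.20 + (+0.42) = 4.62.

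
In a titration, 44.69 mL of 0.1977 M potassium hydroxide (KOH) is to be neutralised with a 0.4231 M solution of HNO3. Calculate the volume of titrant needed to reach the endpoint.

n(KOH) = 0.1977 mol/L x 0.04469 L = 0.008835 mol.
At equivalence n(HNO3) = n(KOH) = 0.008835 mol.
V(HNO3) = 0.008835 / 0.4231 = 0.02088 L = 20.9 mL.

20.9 mL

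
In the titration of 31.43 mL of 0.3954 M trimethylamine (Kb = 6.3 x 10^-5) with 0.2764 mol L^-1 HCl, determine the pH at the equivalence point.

5.29

n((CH3)3N) = 0.3954 x 0.03143 = 0.01243 mol; V(HCl) at equivalence = 0.01243/0.2764 = 0.04496 L.
At equivalence the base is fully converted to (CH3)3NH+; total volume = 0.07639 L, so [(CH3)3NH+] = 0.01243/0.07639 = 0.1627 M.
Ka((CH3)3NH+) = Kw/Kb = 1.0e-14 / 6.3 x 10^-5 = 1.59e-10.
[H^+] = sqrt(Ka x [(CH3)3NH+]) = sqrt(1.59e-10 x 0.1627) = 5.08e-6 M.
pH = -log(5.08e-6) = 5.29.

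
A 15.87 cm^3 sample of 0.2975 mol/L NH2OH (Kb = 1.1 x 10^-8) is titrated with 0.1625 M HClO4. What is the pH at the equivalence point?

n(NH2OH) = 0.2975 x 0.01587 = 0.004721 mol; V(HClO4) at equivalence = 0.004721/0.1625 = 0.02905 L.
At equivalence the base is fully converted to NH3OH+; total volume = 0.04492 L, so [NH3OH+] = 0.004721/0.04492 = 0.1051 M.
Ka(NH3OH+) = Kw/Kb = 1.0e-14 / 1.1 x 10^-8 = 9.09e-7.
[H^+] = sqrt(Ka x [NH3OH+]) = sqrt(9.09e-7 x 0.1051) = 0.000309 M.
pH = -log(0.000309) = 3.51.

3.51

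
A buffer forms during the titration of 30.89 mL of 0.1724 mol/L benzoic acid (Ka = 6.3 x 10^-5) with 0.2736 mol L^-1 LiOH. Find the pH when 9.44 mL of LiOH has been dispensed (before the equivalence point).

Initial n(C6H5COOH) = 0.1724 x 0.03089 = 0.005325 mol.
n(LiOH) added = 0.2736 x 0.009440 = 0.002583 mol, converting that many moles of C6H5COOH to C6H5COO-.
Remaining n(C6H5COOH) = 0.002743 mol; n(C6H5COO-) = 0.002583 mol.
By Henderson-Hasselbalch, pH = pKa + log([A^-]/[HA]) = 4.20 + log(0.002583/0.002743) = 4.20 + (-0.03) = 4.17.

4.17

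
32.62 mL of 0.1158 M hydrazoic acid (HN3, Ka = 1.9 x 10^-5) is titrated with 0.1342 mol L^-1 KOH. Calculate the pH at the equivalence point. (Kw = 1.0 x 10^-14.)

8.76

n(HN3) = 0.1158 x 0.03262 = 0.003777 mol; V(KOH) at equivalence = 0.003777/0.1342 = 0.02815 L.
At equivalence all the acid is converted to N3-; total volume = 0.03262 + 0.02815 = 0.06077 L, so [N3-] = 0.003777/0.06077 = 0.06216 M.
Kb = Kw/Ka = 1.0e-14 / 1.9 x 10^-5 = 5.26e-10.
[OH^-] = sqrt(Kb x [N3-]) = sqrt(5.26e-10 x 0.06216) = 5.72e-6 M.
pOH = 5.24, so pH = 14.00 - 5.24 = 8.76.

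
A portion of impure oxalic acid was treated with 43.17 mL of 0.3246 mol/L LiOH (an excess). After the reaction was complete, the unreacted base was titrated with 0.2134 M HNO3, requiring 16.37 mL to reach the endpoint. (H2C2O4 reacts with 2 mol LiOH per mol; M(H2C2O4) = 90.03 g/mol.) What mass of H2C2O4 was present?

0.474 g

Total n(LiOH) added = 0.3246 x 0.04317 = 0.01401 mol.
n(HNO3) used = 0.2134 x 0.01637 = 0.003493 mol, which equals the excess n(LiOH).
So n(LiOH) consumed by the sample = 0.01401 - 0.003493 = 0.01052 mol.
n(H2C2O4) = 0.01052 / 2 = 0.005260 mol.
mass = 0.005260 mol x 90.03 g/mol = 0.474 g.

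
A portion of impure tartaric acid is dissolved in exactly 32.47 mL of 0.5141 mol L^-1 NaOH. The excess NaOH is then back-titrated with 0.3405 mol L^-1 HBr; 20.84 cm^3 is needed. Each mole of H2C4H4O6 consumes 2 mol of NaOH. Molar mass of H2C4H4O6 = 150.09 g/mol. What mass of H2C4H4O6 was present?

0.720 g

Total n(NaOH) added = 0.5141 x 0.03247 = 0.01669 mol.
n(HBr) used = 0.3405 x 0.02084 = 0.007096 mol, which equals the excess n(NaOH).
So n(NaOH) consumed by the sample = 0.01669 - 0.007096 = 0.009597 mol.
n(H2C4H4O6) = 0.009597 / 2 = 0.004798 mol.
mass = 0.004798 mol x 150.09 g/mol = 0.720 g.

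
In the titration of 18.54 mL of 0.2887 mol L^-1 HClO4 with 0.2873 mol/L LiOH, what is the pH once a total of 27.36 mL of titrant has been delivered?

n(acid) = 0.2887 x 0.01854 = 0.005352 mol; n(LiOH) added = 0.2873 x 0.02736 = 0.007861 mol.
Base is in excess by 0.007861 - 0.005352 = 0.002508 mol in a total volume of 0.04590 L.
[OH^-] = 0.002508/0.04590 = 0.05464 M, so pOH = 1.26 and pH = 14.00 - 1.26 = 12.74.

12.74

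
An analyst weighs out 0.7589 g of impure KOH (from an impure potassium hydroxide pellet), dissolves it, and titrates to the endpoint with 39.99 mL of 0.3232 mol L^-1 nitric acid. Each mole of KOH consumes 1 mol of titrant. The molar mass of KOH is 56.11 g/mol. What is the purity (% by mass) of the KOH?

95.6%

n(HNO3) = 0.3232 x 0.03999 = 0.01292 mol.
n(KOH) = 0.01292 / 1 = 0.01292 mol.
mass of KOH = 0.01292 x 56.11 = 0.7252 g.
% purity = 0.7252 / 0.7589 x 100 = 95.6%.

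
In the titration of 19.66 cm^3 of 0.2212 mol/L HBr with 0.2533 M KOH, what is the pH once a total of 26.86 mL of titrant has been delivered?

12.72

n(acid) = 0.2212 x 0.01966 = 0.004349 mol; n(KOH) added = 0.2533 x 0.02686 = 0.006804 mol.
Base is in excess by 0.006804 - 0.004349 = 0.002455 mol in a total volume of 0.04652 L.
[OH^-] = 0.002455/0.04652 = 0.05277 M, so pOH = 1.28 and pH = 14.00 - 1.28 = 12.72.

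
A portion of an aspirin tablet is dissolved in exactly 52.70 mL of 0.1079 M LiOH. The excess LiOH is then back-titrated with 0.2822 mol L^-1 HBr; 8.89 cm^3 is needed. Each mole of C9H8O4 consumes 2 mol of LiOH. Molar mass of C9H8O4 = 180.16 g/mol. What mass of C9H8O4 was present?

0.286 g

Total n(LiOH) added = 0.1079 x 0.05270 = 0.005686 mol.
n(HBr) used = 0.2822 x 0.008890 = 0.002509 mol, which equals the excess n(LiOH).
So n(LiOH) consumed by the sample = 0.005686 - 0.002509 = 0.003178 mol.
n(C9H8O4) = 0.003178 / 2 = 0.001589 mol.
mass = 0.001589 mol x 180.16 g/mol = 0.286 g.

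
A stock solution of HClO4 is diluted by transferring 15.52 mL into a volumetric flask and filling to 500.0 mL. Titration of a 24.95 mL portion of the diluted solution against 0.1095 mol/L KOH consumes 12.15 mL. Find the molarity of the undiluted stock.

1.72 M

n(KOH) = 0.1095 x 0.01215 = 0.001330 mol.
n(HClO4) in the aliquot = 0.001330 mol.
[diluted HClO4] = 0.001330 / 0.02495 = 0.05332 M.
Dilution factor = 500.0/15.52 = 32.22, so [stock] = 0.05332 x 32.22 = 1.72 M.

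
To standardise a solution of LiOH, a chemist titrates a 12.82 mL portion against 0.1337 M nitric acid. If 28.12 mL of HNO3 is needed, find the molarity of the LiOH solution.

n(HNO3) delivered = 0.1337 x 0.02812 = 0.003760 mol.
For a 1:1 reaction, n(LiOH) = 0.003760 mol.
[LiOH] = 0.003760 mol / 0.01282 L = 0.293 M.

0.293 M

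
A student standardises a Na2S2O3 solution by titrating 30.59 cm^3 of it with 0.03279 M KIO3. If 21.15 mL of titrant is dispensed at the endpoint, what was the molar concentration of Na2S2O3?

0.136 M

n(KIO3) = 0.03279 x 0.02115 = 0.0006935 mol.
From the balanced equation, 1 mol KIO3 reacts with 6 mol Na2S2O3, so n(Na2S2O3) = 0.0006935 x 6/1 = 0.004161 mol.
[Na2S2O3] = 0.004161 / 0.03059 L = 0.136 M.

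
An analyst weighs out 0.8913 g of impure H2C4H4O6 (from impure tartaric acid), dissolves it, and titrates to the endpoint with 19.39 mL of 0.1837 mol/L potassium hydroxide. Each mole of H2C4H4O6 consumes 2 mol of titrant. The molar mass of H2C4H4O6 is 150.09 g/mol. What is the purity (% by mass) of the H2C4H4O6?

n(KOH) = 0.1837 x 0.01939 = 0.003562 mol.
n(H2C4H4O6) = 0.003562 / 2 = 0.001781 mol.
mass of H2C4H4O6 = 0.001781 x 150.09 = 0.2673 g.
% purity = 0.2673 / 0.8913 x 100 = 30.0%.

30.0%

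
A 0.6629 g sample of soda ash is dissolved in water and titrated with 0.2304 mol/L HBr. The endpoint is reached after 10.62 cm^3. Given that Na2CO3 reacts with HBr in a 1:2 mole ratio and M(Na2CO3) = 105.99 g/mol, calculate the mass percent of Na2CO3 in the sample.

n(HBr) = 0.2304 x 0.01062 = 0.002447 mol.
n(Na2CO3) = 0.002447 / 2 = 0.001223 mol.
mass of Na2CO3 = 0.001223 x 105.99 = 0.1297 g.
% purity = 0.1297 / 0.6629 x 100 = 19.6%.

19.6%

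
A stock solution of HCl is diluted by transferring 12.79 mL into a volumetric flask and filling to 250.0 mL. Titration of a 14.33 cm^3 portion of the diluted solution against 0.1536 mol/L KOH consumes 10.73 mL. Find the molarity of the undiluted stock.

2.25 M

n(KOH) = 0.1536 x 0.01073 = 0.001648 mol.
n(HCl) in the aliquot = 0.001648 mol.
[diluted HCl] = 0.001648 / 0.01433 = 0.1150 M.
Dilution factor = 250.0/12.79 = 19.55, so [stock] = 0.1150 x 19.55 = 2.25 M.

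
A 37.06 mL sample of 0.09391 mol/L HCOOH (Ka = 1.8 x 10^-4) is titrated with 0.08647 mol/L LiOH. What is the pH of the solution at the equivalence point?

8.20

n(HCOOH) = 0.09391 x 0.03706 = 0.003480 mol; V(LiOH) at equivalence = 0.003480/0.08647 = 0.04025 L.
At equivalence all the acid is converted to HCOO-; total volume = 0.03706 + 0.04025 = 0.07731 L, so [HCOO-] = 0.003480/0.07731 = 0.04502 M.
Kb = Kw/Ka = 1.0e-14 / 1.8 x 10^-4 = 5.56e-11.
[OH^-] = sqrt(Kb x [HCOO-]) = sqrt(5.56e-11 x 0.04502) = 1.58e-6 M.
pOH = 5.80, so pH = 14.00 - 5.80 = 8.20.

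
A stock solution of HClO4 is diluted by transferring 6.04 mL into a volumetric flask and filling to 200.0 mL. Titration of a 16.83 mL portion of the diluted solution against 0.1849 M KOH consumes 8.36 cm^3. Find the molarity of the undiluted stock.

3.04 M

n(KOH) = 0.1849 x 0.008360 = 0.001546 mol.
n(HClO4) in the aliquot = 0.001546 mol.
[diluted HClO4] = 0.001546 / 0.01683 = 0.09185 M.
Dilution factor = 200.0/6.040 = 33.11, so [stock] = 0.09185 x 33.11 = 3.04 M.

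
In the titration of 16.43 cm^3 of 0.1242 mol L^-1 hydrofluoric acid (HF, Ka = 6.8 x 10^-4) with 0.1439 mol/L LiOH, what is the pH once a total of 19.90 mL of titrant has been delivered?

12.36

n(acid) = 0.1242 x 0.01643 = 0.002041 mol; n(LiOH) added = 0.1439 x 0.01990 = 0.002864 mol.
Base is in excess by 0.002864 - 0.002041 = 0.0008230 mol in a total volume of 0.03633 L.
[OH^-] = 0.0008230/0.03633 = 0.02265 M, so pOH = 1.64 and pH = 14.00 - 1.64 = 12.36.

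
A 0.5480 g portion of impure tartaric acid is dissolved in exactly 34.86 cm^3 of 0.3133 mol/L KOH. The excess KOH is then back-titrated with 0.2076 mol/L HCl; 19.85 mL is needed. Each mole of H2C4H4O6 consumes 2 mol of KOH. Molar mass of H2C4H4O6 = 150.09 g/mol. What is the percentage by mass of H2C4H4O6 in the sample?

93.1%

Total n(KOH) added = 0.3133 x 0.03486 = 0.01092 mol.
n(HCl) used = 0.2076 x 0.01985 = 0.004121 mol, which equals the excess n(KOH).
So n(KOH) consumed by the sample = 0.01092 - 0.004121 = 0.006801 mol.
n(H2C4H4O6) = 0.006801 / 2 = 0.003400 mol.
mass H2C4H4O6 = 0.003400 x 150.09 = 0.5104 g, so %H2C4H4O6 = 0.5104/0.5480 x 100 = 93.1%.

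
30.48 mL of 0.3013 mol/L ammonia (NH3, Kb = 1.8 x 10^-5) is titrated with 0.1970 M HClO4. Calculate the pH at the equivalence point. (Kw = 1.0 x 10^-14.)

5.09

n(NH3) = 0.3013 x 0.03048 = 0.009184 mol; V(HClO4) at equivalence = 0.009184/0.1970 = 0.04662 L.
At equivalence the base is fully converted to NH4+; total volume = 0.07710 L, so [NH4+] = 0.009184/0.07710 = 0.1191 M.
Ka(NH4+) = Kw/Kb = 1.0e-14 / 1.8 x 10^-5 = 5.56e-10.
[H^+] = sqrt(Ka x [NH4+]) = sqrt(5.56e-10 x 0.1191) = 8.13e-6 M.
pH = -log(8.13e-6) = 5.09.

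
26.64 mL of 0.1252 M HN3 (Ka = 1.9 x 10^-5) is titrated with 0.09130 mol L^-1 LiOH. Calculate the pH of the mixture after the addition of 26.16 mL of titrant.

5.12

Initial n(HN3) = 0.1252 x 0.02664 = 0.003335 mol.
n(LiOH) added = 0.09130 x 0.02616 = 0.002388 mol, converting that many moles of HN3 to N3-.
Remaining n(HN3) = 0.0009469 mol; n(N3-) = 0.002388 mol.
By Henderson-Hasselbalch, pH = pKa + log([A^-]/[HA]) = 4.72 + log(0.002388/0.0009469) = 4.72 + (+0.40) = 5.12.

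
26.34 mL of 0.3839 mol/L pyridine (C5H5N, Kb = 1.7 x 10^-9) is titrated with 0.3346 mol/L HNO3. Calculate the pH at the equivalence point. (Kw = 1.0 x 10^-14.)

n(C5H5N) = 0.3839 x 0.02634 = 0.01011 mol; V(HNO3) at equivalence = 0.01011/0.3346 = 0.03022 L.
At equivalence the base is fully converted to C5H5NH+; total volume = 0.05656 L, so [C5H5NH+] = 0.01011/0.05656 = 0.1788 M.
Ka(C5H5NH+) = Kw/Kb = 1.0e-14 / 1.7 x 10^-9 = 5.88e-6.
[H^+] = sqrt(Ka x [C5H5NH+]) = sqrt(5.88e-6 x 0.1788) = 0.00103 M.
pH = -log(0.00103) = 2.99.

2.99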